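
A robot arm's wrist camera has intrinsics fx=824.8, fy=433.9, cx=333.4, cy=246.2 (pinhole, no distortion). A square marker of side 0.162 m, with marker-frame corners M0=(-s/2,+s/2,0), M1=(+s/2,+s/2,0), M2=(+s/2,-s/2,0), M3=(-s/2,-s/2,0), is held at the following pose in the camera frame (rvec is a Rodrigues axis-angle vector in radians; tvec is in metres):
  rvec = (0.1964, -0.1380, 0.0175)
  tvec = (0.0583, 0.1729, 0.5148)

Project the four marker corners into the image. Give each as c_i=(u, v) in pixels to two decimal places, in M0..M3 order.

c0=(294.62, 456.80) c1=(540.52, 448.58) c2=(561.30, 325.93) c3=(300.57, 329.04)

Intrinsics K: fx=824.8, fy=433.9, cx=333.4, cy=246.2
Marker side s = 0.162 m; corners in marker frame (Z=0):
  M0 = (-0.0810, +0.0810, 0)
  M1 = (+0.0810, +0.0810, 0)
  M2 = (+0.0810, -0.0810, 0)
  M3 = (-0.0810, -0.0810, 0)
rvec = (0.1964, -0.1380, 0.0175), |rvec| = θ = 0.24067 rad = 13.790°
Rodrigues: sinθ=0.23836, 1−cosθ=0.02882; R = I + sinθ·[k]× + (1−cosθ)·[k]×²:
    [+0.99037 -0.03082 -0.13496]
    [+0.00385 +0.98065 -0.19571]
    [+0.13838 +0.19331 +0.97133]
t = (0.0583, 0.1729, 0.5148) m
M0: Pc = R·M0+t = (-0.02442, +0.25202, +0.51925); u = 824.8·(-0.02442)/0.51925 + 333.4 = 294.6159, v = 433.9·(+0.25202)/0.51925 + 246.2 = 456.7967
M1: Pc = R·M1+t = (+0.13602, +0.25264, +0.54167); u = 824.8·(+0.13602)/0.54167 + 333.4 = 540.5245, v = 433.9·(+0.25264)/0.54167 + 246.2 = 448.5798
M2: Pc = R·M2+t = (+0.14102, +0.09378, +0.51035); u = 824.8·(+0.14102)/0.51035 + 333.4 = 561.3025, v = 433.9·(+0.09378)/0.51035 + 246.2 = 325.9304
M3: Pc = R·M3+t = (-0.01942, +0.09316, +0.48793); u = 824.8·(-0.01942)/0.48793 + 333.4 = 300.5660, v = 433.9·(+0.09316)/0.48793 + 246.2 = 329.0396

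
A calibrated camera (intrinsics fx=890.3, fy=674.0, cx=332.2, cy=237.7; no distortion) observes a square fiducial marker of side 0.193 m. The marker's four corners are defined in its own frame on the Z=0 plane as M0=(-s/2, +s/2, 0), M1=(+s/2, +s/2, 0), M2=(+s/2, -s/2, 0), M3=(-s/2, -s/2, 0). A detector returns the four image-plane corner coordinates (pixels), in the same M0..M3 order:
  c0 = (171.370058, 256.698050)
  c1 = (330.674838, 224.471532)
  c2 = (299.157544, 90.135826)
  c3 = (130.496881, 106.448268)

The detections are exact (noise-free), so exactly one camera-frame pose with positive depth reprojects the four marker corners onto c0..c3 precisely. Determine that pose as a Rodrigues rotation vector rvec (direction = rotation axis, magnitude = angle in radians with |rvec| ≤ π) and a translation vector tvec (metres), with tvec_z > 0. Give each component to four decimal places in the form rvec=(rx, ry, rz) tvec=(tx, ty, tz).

rvec=(0.0906, -0.6005, -0.2140) tvec=(-0.0959, -0.0913, 0.9069)

Intrinsics K: fx=890.3, fy=674.0, cx=332.2, cy=237.7
Marker side s = 0.193 m; corners in marker frame (Z=0):
  M0 = (-0.0965, +0.0965, 0)
  M1 = (+0.0965, +0.0965, 0)
  M2 = (+0.0965, -0.0965, 0)
  M3 = (-0.0965, -0.0965, 0)
Detected image corners:
  c0 = (171.370058, 256.698050) px
  c1 = (330.674838, 224.471532) px
  c2 = (299.157544, 90.135826) px
  c3 = (130.496881, 106.448268) px
Planar DLT: solve 8×8 A·h = b for H (H[2,2]=1):
  H  [+990.67055 +223.76672 +238.01018]
  H  [-23.53392 +762.23845 +169.83722]
  H  [+0.60705 +0.16163 +1.00000]
B = K⁻¹H; ‖b₁‖=1.102685, ‖b₂‖=1.102685; λ = 2/(‖b₁‖+‖b₂‖) = 0.906878, sign → tz>0 ⇒ λ=+0.906878
r₁ = λ·B[:,0] = (+0.80370,-0.22582,+0.55052); r₂ = λ·B[:,1] = (+0.17324,+0.97391,+0.14657)
r₃ = r₁×r₂ = (-0.56926,-0.02243,+0.82185); SVD([r₁ r₂ r₃]) → R = UVᵀ:
  R  [+0.80370 +0.17324 -0.56926]
  R  [-0.22582 +0.97391 -0.02243]
  R  [+0.55052 +0.14657 +0.82185]
t = (-0.09594, -0.09131, +0.90688) m
tr R = 2.599465; θ = arccos((tr R − 1)/2) = 0.643947 rad = 36.895°
axis k = ((R−Rᵀ)₃₂, (R−Rᵀ)₁₃, (R−Rᵀ)₂₁) / (2 sinθ) = (+0.140752, -0.932594, -0.332352)
rvec = θ·k = (+0.090637, -0.600541, -0.214017)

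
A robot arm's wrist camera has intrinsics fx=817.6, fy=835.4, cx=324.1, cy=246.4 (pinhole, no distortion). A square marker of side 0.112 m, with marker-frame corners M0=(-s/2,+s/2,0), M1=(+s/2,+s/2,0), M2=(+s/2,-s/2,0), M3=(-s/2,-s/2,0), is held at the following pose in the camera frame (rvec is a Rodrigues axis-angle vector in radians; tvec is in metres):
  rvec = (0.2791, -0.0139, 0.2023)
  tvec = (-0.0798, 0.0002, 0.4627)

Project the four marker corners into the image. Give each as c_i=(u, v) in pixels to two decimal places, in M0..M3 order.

Intrinsics K: fx=817.6, fy=835.4, cx=324.1, cy=246.4
Marker side s = 0.112 m; corners in marker frame (Z=0):
  M0 = (-0.0560, +0.0560, 0)
  M1 = (+0.0560, +0.0560, 0)
  M2 = (+0.0560, -0.0560, 0)
  M3 = (-0.0560, -0.0560, 0)
rvec = (0.2791, -0.0139, 0.2023), |rvec| = θ = 0.34499 rad = 19.766°
Rodrigues: sinθ=0.33818, 1−cosθ=0.05892; R = I + sinθ·[k]× + (1−cosθ)·[k]×²:
    [+0.97964 -0.20023 +0.01433]
    [+0.19639 +0.94118 -0.27499]
    [+0.04158 +0.27220 +0.96134]
t = (-0.0798, 0.0002, 0.4627) m
M0: Pc = R·M0+t = (-0.14587, +0.04191, +0.47562); u = 817.6·(-0.14587)/0.47562 + 324.1 = 73.3389, v = 835.4·(+0.04191)/0.47562 + 246.4 = 320.0098
M1: Pc = R·M1+t = (-0.03615, +0.06390, +0.48027); u = 817.6·(-0.03615)/0.48027 + 324.1 = 262.5544, v = 835.4·(+0.06390)/0.48027 + 246.4 = 357.5561
M2: Pc = R·M2+t = (-0.01373, -0.04151, +0.44978); u = 817.6·(-0.01373)/0.44978 + 324.1 = 299.1477, v = 835.4·(-0.04151)/0.44978 + 246.4 = 169.3059
M3: Pc = R·M3+t = (-0.12345, -0.06350, +0.44513); u = 817.6·(-0.12345)/0.44513 + 324.1 = 97.3556, v = 835.4·(-0.06350)/0.44513 + 246.4 = 127.2186

c0=(73.34, 320.01) c1=(262.55, 357.56) c2=(299.15, 169.31) c3=(97.36, 127.22)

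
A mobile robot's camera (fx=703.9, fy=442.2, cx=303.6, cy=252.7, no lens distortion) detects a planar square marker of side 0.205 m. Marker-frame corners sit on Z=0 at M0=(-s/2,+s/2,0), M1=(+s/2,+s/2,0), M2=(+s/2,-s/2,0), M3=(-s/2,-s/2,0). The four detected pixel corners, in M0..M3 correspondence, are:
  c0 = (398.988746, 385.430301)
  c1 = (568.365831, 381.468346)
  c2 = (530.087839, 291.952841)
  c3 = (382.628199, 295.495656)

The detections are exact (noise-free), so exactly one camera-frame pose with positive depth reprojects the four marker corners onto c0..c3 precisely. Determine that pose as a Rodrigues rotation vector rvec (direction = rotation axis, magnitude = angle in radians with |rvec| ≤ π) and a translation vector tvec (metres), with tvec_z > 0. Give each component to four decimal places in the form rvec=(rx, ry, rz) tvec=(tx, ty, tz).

rvec=(-0.6649, 0.0176, -0.0356) tvec=(0.2152, 0.1714, 0.9156)

Intrinsics K: fx=703.9, fy=442.2, cx=303.6, cy=252.7
Marker side s = 0.205 m; corners in marker frame (Z=0):
  M0 = (-0.1025, +0.1025, 0)
  M1 = (+0.1025, +0.1025, 0)
  M2 = (+0.1025, -0.1025, 0)
  M3 = (-0.1025, -0.1025, 0)
Detected image corners:
  c0 = (398.988746, 385.430301) px
  c1 = (568.365831, 381.468346) px
  c2 = (530.087839, 291.952841) px
  c3 = (382.628199, 295.495656) px
Planar DLT: solve 8×8 A·h = b for H (H[2,2]=1):
  H  [+766.54240 -183.53573 +469.03021]
  H  [-20.06146 +209.49151 +335.48870]
  H  [-0.00540 -0.67396 +1.00000]
B = K⁻¹H; ‖b₁‖=1.092154, ‖b₂‖=1.092154; λ = 2/(‖b₁‖+‖b₂‖) = 0.915622, sign → tz>0 ⇒ λ=+0.915622
r₁ = λ·B[:,0] = (+0.99924,-0.03871,-0.00494); r₂ = λ·B[:,1] = (+0.02742,+0.78642,-0.61709)
r₃ = r₁×r₂ = (+0.02778,+0.61648,+0.78688); SVD([r₁ r₂ r₃]) → R = UVᵀ:
  R  [+0.99924 +0.02742 +0.02778]
  R  [-0.03871 +0.78642 +0.61648]
  R  [-0.00494 -0.61709 +0.78688]
t = (+0.21519, +0.17142, +0.91562) m
tr R = 2.572533; θ = arccos((tr R − 1)/2) = 0.666053 rad = 38.162°
axis k = ((R−Rᵀ)₃₂, (R−Rᵀ)₁₃, (R−Rᵀ)₂₁) / (2 sinθ) = (-0.998216, +0.026477, -0.053514)
rvec = θ·k = (-0.664865, +0.017635, -0.035643)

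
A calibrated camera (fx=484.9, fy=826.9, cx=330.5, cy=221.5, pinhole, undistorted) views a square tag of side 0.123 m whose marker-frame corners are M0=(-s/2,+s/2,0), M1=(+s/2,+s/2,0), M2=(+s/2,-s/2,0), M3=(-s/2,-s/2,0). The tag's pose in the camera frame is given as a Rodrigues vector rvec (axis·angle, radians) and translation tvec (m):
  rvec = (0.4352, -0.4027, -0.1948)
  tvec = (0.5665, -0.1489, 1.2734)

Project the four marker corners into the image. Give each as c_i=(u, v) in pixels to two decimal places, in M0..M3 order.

Intrinsics K: fx=484.9, fy=826.9, cx=330.5, cy=221.5
Marker side s = 0.123 m; corners in marker frame (Z=0):
  M0 = (-0.0615, +0.0615, 0)
  M1 = (+0.0615, +0.0615, 0)
  M2 = (+0.0615, -0.0615, 0)
  M3 = (-0.0615, -0.0615, 0)
rvec = (0.4352, -0.4027, -0.1948), |rvec| = θ = 0.62411 rad = 35.759°
Rodrigues: sinθ=0.58438, 1−cosθ=0.18852; R = I + sinθ·[k]× + (1−cosθ)·[k]×²:
    [+0.90315 +0.09758 -0.41809]
    [-0.26722 +0.88997 -0.36953]
    [+0.33603 +0.44546 +0.82985]
t = (0.5665, -0.1489, 1.2734) m
M0: Pc = R·M0+t = (+0.51696, -0.07773, +1.28013); u = 484.9·(+0.51696)/1.28013 + 330.5 = 526.3181, v = 826.9·(-0.07773)/1.28013 + 221.5 = 171.2884
M1: Pc = R·M1+t = (+0.62804, -0.11060, +1.32146); u = 484.9·(+0.62804)/1.32146 + 330.5 = 560.9561, v = 826.9·(-0.11060)/1.32146 + 221.5 = 152.2919
M2: Pc = R·M2+t = (+0.61604, -0.22007, +1.26667); u = 484.9·(+0.61604)/1.26667 + 330.5 = 566.3302, v = 826.9·(-0.22007)/1.26667 + 221.5 = 77.8372
M3: Pc = R·M3+t = (+0.50496, -0.18720, +1.22534); u = 484.9·(+0.50496)/1.22534 + 330.5 = 530.3247, v = 826.9·(-0.18720)/1.22534 + 221.5 = 95.1716

c0=(526.32, 171.29) c1=(560.96, 152.29) c2=(566.33, 77.84) c3=(530.32, 95.17)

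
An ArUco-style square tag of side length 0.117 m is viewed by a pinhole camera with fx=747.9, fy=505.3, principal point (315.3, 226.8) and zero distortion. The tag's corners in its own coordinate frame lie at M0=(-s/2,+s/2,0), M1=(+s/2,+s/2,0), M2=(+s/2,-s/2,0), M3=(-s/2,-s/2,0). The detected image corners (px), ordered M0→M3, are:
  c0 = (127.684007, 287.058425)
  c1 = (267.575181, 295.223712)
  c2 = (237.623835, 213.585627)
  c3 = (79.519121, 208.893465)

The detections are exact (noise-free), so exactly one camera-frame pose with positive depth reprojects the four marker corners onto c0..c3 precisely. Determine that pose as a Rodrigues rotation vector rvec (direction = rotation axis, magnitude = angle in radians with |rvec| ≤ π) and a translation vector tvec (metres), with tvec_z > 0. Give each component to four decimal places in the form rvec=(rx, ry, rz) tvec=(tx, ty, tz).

Intrinsics K: fx=747.9, fy=505.3, cx=315.3, cy=226.8
Marker side s = 0.117 m; corners in marker frame (Z=0):
  M0 = (-0.0585, +0.0585, 0)
  M1 = (+0.0585, +0.0585, 0)
  M2 = (+0.0585, -0.0585, 0)
  M3 = (-0.0585, -0.0585, 0)
Detected image corners:
  c0 = (127.684007, 287.058425) px
  c1 = (267.575181, 295.223712) px
  c2 = (237.623835, 213.585627) px
  c3 = (79.519121, 208.893465) px
Planar DLT: solve 8×8 A·h = b for H (H[2,2]=1):
  H  [+1185.28676 +543.75441 +177.40525]
  H  [-60.94327 +975.60027 +253.82971]
  H  [-0.46540 +1.16679 +1.00000]
B = K⁻¹H; ‖b₁‖=1.842939, ‖b₂‖=1.842939; λ = 2/(‖b₁‖+‖b₂‖) = 0.542612, sign → tz>0 ⇒ λ=+0.542612
r₁ = λ·B[:,0] = (+0.96640,+0.04790,-0.25253); r₂ = λ·B[:,1] = (+0.12759,+0.76347,+0.63311)
r₃ = r₁×r₂ = (+0.22313,-0.64406,+0.73171); SVD([r₁ r₂ r₃]) → R = UVᵀ:
  R  [+0.96640 +0.12759 +0.22313]
  R  [+0.04790 +0.76347 -0.64406]
  R  [-0.25253 +0.63311 +0.73171]
t = (-0.10004, +0.02903, +0.54261) m
tr R = 2.461584; θ = arccos((tr R − 1)/2) = 0.751315 rad = 43.047°
axis k = ((R−Rᵀ)₃₂, (R−Rᵀ)₁₃, (R−Rᵀ)₂₁) / (2 sinθ) = (+0.935521, +0.348414, -0.058373)
rvec = θ·k = (+0.702871, +0.261769, -0.043857)

rvec=(0.7029, 0.2618, -0.0439) tvec=(-0.1000, 0.0290, 0.5426)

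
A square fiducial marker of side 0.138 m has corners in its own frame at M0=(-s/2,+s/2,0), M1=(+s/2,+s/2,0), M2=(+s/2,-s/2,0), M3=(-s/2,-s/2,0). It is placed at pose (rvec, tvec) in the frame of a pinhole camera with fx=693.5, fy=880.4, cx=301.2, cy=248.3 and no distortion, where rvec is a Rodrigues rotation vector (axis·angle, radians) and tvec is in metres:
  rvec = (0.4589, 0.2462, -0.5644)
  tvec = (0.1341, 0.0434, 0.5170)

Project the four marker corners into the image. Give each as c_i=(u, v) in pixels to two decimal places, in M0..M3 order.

c0=(444.19, 445.50) c1=(609.04, 356.40) c2=(525.51, 173.71) c3=(353.02, 287.98)

Intrinsics K: fx=693.5, fy=880.4, cx=301.2, cy=248.3
Marker side s = 0.138 m; corners in marker frame (Z=0):
  M0 = (-0.0690, +0.0690, 0)
  M1 = (+0.0690, +0.0690, 0)
  M2 = (+0.0690, -0.0690, 0)
  M3 = (-0.0690, -0.0690, 0)
rvec = (0.4589, 0.2462, -0.5644), |rvec| = θ = 0.76795 rad = 44.000°
Rodrigues: sinθ=0.69466, 1−cosθ=0.28067; R = I + sinθ·[k]× + (1−cosθ)·[k]×²:
    [+0.81955 +0.56431 +0.09944]
    [-0.45677 +0.74818 -0.48123]
    [-0.34597 +0.34898 +0.87093]
t = (0.1341, 0.0434, 0.5170) m
M0: Pc = R·M0+t = (+0.11649, +0.12654, +0.56495); u = 693.5·(+0.11649)/0.56495 + 301.2 = 444.1934, v = 880.4·(+0.12654)/0.56495 + 248.3 = 445.4980
M1: Pc = R·M1+t = (+0.22959, +0.06351, +0.51721); u = 693.5·(+0.22959)/0.51721 + 301.2 = 609.0418, v = 880.4·(+0.06351)/0.51721 + 248.3 = 356.4035
M2: Pc = R·M2+t = (+0.15171, -0.03974, +0.46905); u = 693.5·(+0.15171)/0.46905 + 301.2 = 525.5101, v = 880.4·(-0.03974)/0.46905 + 248.3 = 173.7055
M3: Pc = R·M3+t = (+0.03861, +0.02329, +0.51679); u = 693.5·(+0.03861)/0.51679 + 301.2 = 353.0169, v = 880.4·(+0.02329)/0.51679 + 248.3 = 287.9809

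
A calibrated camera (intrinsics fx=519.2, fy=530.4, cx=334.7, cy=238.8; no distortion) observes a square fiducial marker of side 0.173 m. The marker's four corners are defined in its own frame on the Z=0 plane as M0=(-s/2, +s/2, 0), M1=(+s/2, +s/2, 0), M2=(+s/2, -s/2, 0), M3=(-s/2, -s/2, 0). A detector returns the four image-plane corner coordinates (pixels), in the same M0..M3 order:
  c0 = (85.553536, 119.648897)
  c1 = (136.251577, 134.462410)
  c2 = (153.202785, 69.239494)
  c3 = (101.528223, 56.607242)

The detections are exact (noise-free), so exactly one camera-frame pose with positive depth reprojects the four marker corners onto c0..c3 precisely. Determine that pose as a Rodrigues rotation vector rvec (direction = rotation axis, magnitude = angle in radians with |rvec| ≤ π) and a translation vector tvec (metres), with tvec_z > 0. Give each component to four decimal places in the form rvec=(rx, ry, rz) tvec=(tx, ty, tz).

rvec=(0.0189, 0.2987, 0.2922) tvec=(-0.5803, -0.3781, 1.3946)

Intrinsics K: fx=519.2, fy=530.4, cx=334.7, cy=238.8
Marker side s = 0.173 m; corners in marker frame (Z=0):
  M0 = (-0.0865, +0.0865, 0)
  M1 = (+0.0865, +0.0865, 0)
  M2 = (+0.0865, -0.0865, 0)
  M3 = (-0.0865, -0.0865, 0)
Detected image corners:
  c0 = (85.553536, 119.648897) px
  c1 = (136.251577, 134.462410) px
  c2 = (153.202785, 69.239494) px
  c3 = (101.528223, 56.607242) px
Planar DLT: solve 8×8 A·h = b for H (H[2,2]=1):
  H  [+271.31998 -89.86759 +118.64660]
  H  [+59.77740 +374.77545 +94.98932]
  H  [-0.20602 +0.04401 +1.00000]
B = K⁻¹H; ‖b₁‖=0.717065, ‖b₂‖=0.717065; λ = 2/(‖b₁‖+‖b₂‖) = 1.394573, sign → tz>0 ⇒ λ=+1.394573
r₁ = λ·B[:,0] = (+0.91398,+0.28653,-0.28731); r₂ = λ·B[:,1] = (-0.28095,+0.95776,+0.06138)
r₃ = r₁×r₂ = (+0.29276,+0.02462,+0.95587); SVD([r₁ r₂ r₃]) → R = UVᵀ:
  R  [+0.91398 -0.28095 +0.29276]
  R  [+0.28653 +0.95776 +0.02462]
  R  [-0.28731 +0.06138 +0.95587]
t = (-0.58032, -0.37812, +1.39457) m
tr R = 2.827604; θ = arccos((tr R − 1)/2) = 0.418248 rad = 23.964°
axis k = ((R−Rᵀ)₃₂, (R−Rᵀ)₁₃, (R−Rᵀ)₂₁) / (2 sinθ) = (+0.045257, +0.714087, +0.698592)
rvec = θ·k = (+0.018929, +0.298665, +0.292184)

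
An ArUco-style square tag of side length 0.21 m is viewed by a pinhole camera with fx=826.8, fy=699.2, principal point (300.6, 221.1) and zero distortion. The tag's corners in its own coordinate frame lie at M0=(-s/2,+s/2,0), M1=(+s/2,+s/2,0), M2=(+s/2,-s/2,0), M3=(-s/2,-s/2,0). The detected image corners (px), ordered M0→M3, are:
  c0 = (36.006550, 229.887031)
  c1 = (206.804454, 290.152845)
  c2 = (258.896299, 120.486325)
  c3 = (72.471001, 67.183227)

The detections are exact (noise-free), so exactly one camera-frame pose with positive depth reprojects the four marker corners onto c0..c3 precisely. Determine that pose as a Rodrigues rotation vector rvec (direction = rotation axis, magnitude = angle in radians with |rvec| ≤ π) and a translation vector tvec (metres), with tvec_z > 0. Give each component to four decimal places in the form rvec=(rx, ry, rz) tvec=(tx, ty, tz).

rvec=(0.2435, 0.3127, 0.3148) tvec=(-0.1617, -0.0501, 0.8313)

Intrinsics K: fx=826.8, fy=699.2, cx=300.6, cy=221.1
Marker side s = 0.21 m; corners in marker frame (Z=0):
  M0 = (-0.1050, +0.1050, 0)
  M1 = (+0.1050, +0.1050, 0)
  M2 = (+0.1050, -0.1050, 0)
  M3 = (-0.1050, -0.1050, 0)
Detected image corners:
  c0 = (36.006550, 229.887031) px
  c1 = (206.804454, 290.152845) px
  c2 = (258.896299, 120.486325) px
  c3 = (72.471001, 67.183227) px
Planar DLT: solve 8×8 A·h = b for H (H[2,2]=1):
  H  [+803.96716 -161.02655 +139.80225]
  H  [+215.22816 +850.69993 +178.94111]
  H  [-0.31518 +0.33850 +1.00000]
B = K⁻¹H; ‖b₁‖=1.202867, ‖b₂‖=1.202867; λ = 2/(‖b₁‖+‖b₂‖) = 0.831347, sign → tz>0 ⇒ λ=+0.831347
r₁ = λ·B[:,0] = (+0.90365,+0.33876,-0.26202); r₂ = λ·B[:,1] = (-0.26423,+0.92249,+0.28141)
r₃ = r₁×r₂ = (+0.33704,-0.18507,+0.92312); SVD([r₁ r₂ r₃]) → R = UVᵀ:
  R  [+0.90365 -0.26423 +0.33704]
  R  [+0.33876 +0.92249 -0.18507]
  R  [-0.26202 +0.28141 +0.92312]
t = (-0.16168, -0.05013, +0.83135) m
tr R = 2.749263; θ = arccos((tr R − 1)/2) = 0.506121 rad = 28.999°
axis k = ((R−Rᵀ)₃₂, (R−Rᵀ)₁₃, (R−Rᵀ)₂₁) / (2 sinθ) = (+0.481120, +0.617862, +0.621908)
rvec = θ·k = (+0.243505, +0.312713, +0.314761)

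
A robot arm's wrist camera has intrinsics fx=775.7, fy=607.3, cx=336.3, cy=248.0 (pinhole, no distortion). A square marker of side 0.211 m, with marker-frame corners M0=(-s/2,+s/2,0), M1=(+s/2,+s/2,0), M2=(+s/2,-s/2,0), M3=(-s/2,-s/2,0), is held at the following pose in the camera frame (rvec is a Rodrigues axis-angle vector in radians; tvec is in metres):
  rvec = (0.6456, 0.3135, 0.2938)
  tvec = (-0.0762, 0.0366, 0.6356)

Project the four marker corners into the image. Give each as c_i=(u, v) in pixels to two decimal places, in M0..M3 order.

Intrinsics K: fx=775.7, fy=607.3, cx=336.3, cy=248.0
Marker side s = 0.211 m; corners in marker frame (Z=0):
  M0 = (-0.1055, +0.1055, 0)
  M1 = (+0.1055, +0.1055, 0)
  M2 = (+0.1055, -0.1055, 0)
  M3 = (-0.1055, -0.1055, 0)
rvec = (0.6456, 0.3135, 0.2938), |rvec| = θ = 0.77550 rad = 44.433°
Rodrigues: sinθ=0.70007, 1−cosθ=0.28593; R = I + sinθ·[k]× + (1−cosθ)·[k]×²:
    [+0.91223 -0.16900 +0.37319]
    [+0.36145 +0.76080 -0.53902]
    [-0.19283 +0.62660 +0.75511]
t = (-0.0762, 0.0366, 0.6356) m
M0: Pc = R·M0+t = (-0.19027, +0.07873, +0.72205); u = 775.7·(-0.19027)/0.72205 + 336.3 = 131.8925, v = 607.3·(+0.07873)/0.72205 + 248.0 = 314.2190
M1: Pc = R·M1+t = (+0.00221, +0.15500, +0.68136); u = 775.7·(+0.00221)/0.68136 + 336.3 = 338.8176, v = 607.3·(+0.15500)/0.68136 + 248.0 = 386.1494
M2: Pc = R·M2+t = (+0.03787, -0.00553, +0.54915); u = 775.7·(+0.03787)/0.54915 + 336.3 = 389.7930, v = 607.3·(-0.00553)/0.54915 + 248.0 = 241.8832
M3: Pc = R·M3+t = (-0.15461, -0.08180, +0.58984); u = 775.7·(-0.15461)/0.58984 + 336.3 = 132.9692, v = 607.3·(-0.08180)/0.58984 + 248.0 = 163.7810

c0=(131.89, 314.22) c1=(338.82, 386.15) c2=(389.79, 241.88) c3=(132.97, 163.78)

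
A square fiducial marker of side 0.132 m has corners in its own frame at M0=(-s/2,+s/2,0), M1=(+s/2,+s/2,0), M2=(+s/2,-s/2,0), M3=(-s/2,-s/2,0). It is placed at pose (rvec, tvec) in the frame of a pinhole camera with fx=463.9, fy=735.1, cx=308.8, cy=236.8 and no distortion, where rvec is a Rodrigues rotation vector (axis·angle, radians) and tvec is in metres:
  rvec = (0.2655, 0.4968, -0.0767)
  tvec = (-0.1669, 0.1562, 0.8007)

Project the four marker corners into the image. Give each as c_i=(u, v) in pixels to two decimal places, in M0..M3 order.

Intrinsics K: fx=463.9, fy=735.1, cx=308.8, cy=236.8
Marker side s = 0.132 m; corners in marker frame (Z=0):
  M0 = (-0.0660, +0.0660, 0)
  M1 = (+0.0660, +0.0660, 0)
  M2 = (+0.0660, -0.0660, 0)
  M3 = (-0.0660, -0.0660, 0)
rvec = (0.2655, 0.4968, -0.0767), |rvec| = θ = 0.56849 rad = 32.572°
Rodrigues: sinθ=0.53836, 1−cosθ=0.15729; R = I + sinθ·[k]× + (1−cosθ)·[k]×²:
    [+0.87702 +0.13683 +0.46056]
    [-0.00844 +0.96283 -0.26997]
    [-0.48038 +0.23288 +0.84558]
t = (-0.1669, 0.1562, 0.8007) m
M0: Pc = R·M0+t = (-0.21575, +0.22030, +0.84778); u = 463.9·(-0.21575)/0.84778 + 308.8 = 190.7408, v = 735.1·(+0.22030)/0.84778 + 236.8 = 427.8240
M1: Pc = R·M1+t = (-0.09999, +0.21919, +0.78437); u = 463.9·(-0.09999)/0.78437 + 308.8 = 249.6649, v = 735.1·(+0.21919)/0.78437 + 236.8 = 442.2226
M2: Pc = R·M2+t = (-0.11805, +0.09210, +0.75362); u = 463.9·(-0.11805)/0.75362 + 308.8 = 236.1350, v = 735.1·(+0.09210)/0.75362 + 236.8 = 326.6322
M3: Pc = R·M3+t = (-0.23381, +0.09321, +0.81703); u = 463.9·(-0.23381)/0.81703 + 308.8 = 176.0440, v = 735.1·(+0.09321)/0.81703 + 236.8 = 320.6629

c0=(190.74, 427.82) c1=(249.66, 442.22) c2=(236.13, 326.63) c3=(176.04, 320.66)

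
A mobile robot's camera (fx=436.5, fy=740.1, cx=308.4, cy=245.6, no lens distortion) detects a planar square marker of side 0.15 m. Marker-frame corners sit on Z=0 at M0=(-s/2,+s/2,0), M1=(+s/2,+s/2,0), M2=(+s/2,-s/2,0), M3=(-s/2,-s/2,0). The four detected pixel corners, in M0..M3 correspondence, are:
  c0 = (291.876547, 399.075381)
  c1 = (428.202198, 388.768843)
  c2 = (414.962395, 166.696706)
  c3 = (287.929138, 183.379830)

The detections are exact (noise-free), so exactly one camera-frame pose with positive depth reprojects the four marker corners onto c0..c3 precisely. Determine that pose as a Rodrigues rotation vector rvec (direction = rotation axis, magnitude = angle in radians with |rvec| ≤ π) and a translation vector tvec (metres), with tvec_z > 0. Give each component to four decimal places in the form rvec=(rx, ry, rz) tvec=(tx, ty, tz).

rvec=(-0.2272, 0.1186, -0.0543) tvec=(0.0528, 0.0238, 0.4996)

Intrinsics K: fx=436.5, fy=740.1, cx=308.4, cy=245.6
Marker side s = 0.15 m; corners in marker frame (Z=0):
  M0 = (-0.0750, +0.0750, 0)
  M1 = (+0.0750, +0.0750, 0)
  M2 = (+0.0750, -0.0750, 0)
  M3 = (-0.0750, -0.0750, 0)
Detected image corners:
  c0 = (291.876547, 399.075381) px
  c1 = (428.202198, 388.768843) px
  c2 = (414.962395, 166.696706) px
  c3 = (287.929138, 183.379830) px
Planar DLT: solve 8×8 A·h = b for H (H[2,2]=1):
  H  [+797.71313 -105.42516 +354.49780]
  H  [-153.93962 +1329.16361 +280.85023]
  H  [-0.22233 -0.45595 +1.00000]
B = K⁻¹H; ‖b₁‖=2.001521, ‖b₂‖=2.001521; λ = 2/(‖b₁‖+‖b₂‖) = 0.499620, sign → tz>0 ⇒ λ=+0.499620
r₁ = λ·B[:,0] = (+0.99155,-0.06706,-0.11108); r₂ = λ·B[:,1] = (+0.04028,+0.97287,-0.22780)
r₃ = r₁×r₂ = (+0.12334,+0.22140,+0.96735); SVD([r₁ r₂ r₃]) → R = UVᵀ:
  R  [+0.99155 +0.04028 +0.12334]
  R  [-0.06706 +0.97287 +0.22140]
  R  [-0.11108 -0.22780 +0.96735]
t = (+0.05276, +0.02380, +0.49962) m
tr R = 2.931773; θ = arccos((tr R − 1)/2) = 0.261952 rad = 15.009°
axis k = ((R−Rᵀ)₃₂, (R−Rᵀ)₁₃, (R−Rᵀ)₂₁) / (2 sinθ) = (-0.867294, +0.452607, -0.207240)
rvec = θ·k = (-0.227189, +0.118561, -0.054287)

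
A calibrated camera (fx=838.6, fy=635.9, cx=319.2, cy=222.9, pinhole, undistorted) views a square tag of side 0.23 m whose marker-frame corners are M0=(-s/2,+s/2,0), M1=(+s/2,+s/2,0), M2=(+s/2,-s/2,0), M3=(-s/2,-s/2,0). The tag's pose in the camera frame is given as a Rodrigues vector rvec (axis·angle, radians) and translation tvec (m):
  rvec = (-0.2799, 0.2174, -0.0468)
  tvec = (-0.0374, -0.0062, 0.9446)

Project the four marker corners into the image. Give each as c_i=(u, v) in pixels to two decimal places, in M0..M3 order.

Intrinsics K: fx=838.6, fy=635.9, cx=319.2, cy=222.9
Marker side s = 0.23 m; corners in marker frame (Z=0):
  M0 = (-0.1150, +0.1150, 0)
  M1 = (+0.1150, +0.1150, 0)
  M2 = (+0.1150, -0.1150, 0)
  M3 = (-0.1150, -0.1150, 0)
rvec = (-0.2799, 0.2174, -0.0468), |rvec| = θ = 0.35749 rad = 20.483°
Rodrigues: sinθ=0.34992, 1−cosθ=0.06322; R = I + sinθ·[k]× + (1−cosθ)·[k]×²:
    [+0.97554 +0.01571 +0.21928]
    [-0.07591 +0.96016 +0.26894]
    [-0.20632 -0.27901 +0.93786]
t = (-0.0374, -0.0062, 0.9446) m
M0: Pc = R·M0+t = (-0.14778, +0.11295, +0.93624); u = 838.6·(-0.14778)/0.93624 + 319.2 = 186.8317, v = 635.9·(+0.11295)/0.93624 + 222.9 = 299.6151
M1: Pc = R·M1+t = (+0.07659, +0.09549, +0.88879); u = 838.6·(+0.07659)/0.88879 + 319.2 = 391.4679, v = 635.9·(+0.09549)/0.88879 + 222.9 = 291.2191
M2: Pc = R·M2+t = (+0.07298, -0.12535, +0.95296); u = 838.6·(+0.07298)/0.95296 + 319.2 = 383.4223, v = 635.9·(-0.12535)/0.95296 + 222.9 = 139.2564
M3: Pc = R·M3+t = (-0.15139, -0.10789, +1.00041); u = 838.6·(-0.15139)/1.00041 + 319.2 = 192.2943, v = 635.9·(-0.10789)/1.00041 + 222.9 = 154.3220

c0=(186.83, 299.62) c1=(391.47, 291.22) c2=(383.42, 139.26) c3=(192.29, 154.32)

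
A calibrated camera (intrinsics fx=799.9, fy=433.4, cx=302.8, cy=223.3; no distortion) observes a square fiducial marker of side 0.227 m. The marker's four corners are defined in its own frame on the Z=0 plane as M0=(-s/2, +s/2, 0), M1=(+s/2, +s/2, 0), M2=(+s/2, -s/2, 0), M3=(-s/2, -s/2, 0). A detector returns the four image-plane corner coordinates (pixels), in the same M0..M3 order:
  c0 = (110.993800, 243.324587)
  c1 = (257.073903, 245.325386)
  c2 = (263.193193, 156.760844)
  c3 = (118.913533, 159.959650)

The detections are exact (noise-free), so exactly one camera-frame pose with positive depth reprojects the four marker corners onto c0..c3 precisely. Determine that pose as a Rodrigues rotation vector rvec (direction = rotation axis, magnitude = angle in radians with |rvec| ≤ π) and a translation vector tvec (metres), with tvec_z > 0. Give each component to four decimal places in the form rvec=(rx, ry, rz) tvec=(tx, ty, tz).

Intrinsics K: fx=799.9, fy=433.4, cx=302.8, cy=223.3
Marker side s = 0.227 m; corners in marker frame (Z=0):
  M0 = (-0.1135, +0.1135, 0)
  M1 = (+0.1135, +0.1135, 0)
  M2 = (+0.1135, -0.1135, 0)
  M3 = (-0.1135, -0.1135, 0)
Detected image corners:
  c0 = (110.993800, 243.324587) px
  c1 = (257.073903, 245.325386) px
  c2 = (263.193193, 156.760844) px
  c3 = (118.913533, 159.959650) px
Planar DLT: solve 8×8 A·h = b for H (H[2,2]=1):
  H  [+589.46833 -43.70942 +185.37132]
  H  [-56.47011 +364.75404 +201.02221]
  H  [-0.26693 -0.06754 +1.00000]
B = K⁻¹H; ‖b₁‖=0.879487, ‖b₂‖=0.879487; λ = 2/(‖b₁‖+‖b₂‖) = 1.137026, sign → tz>0 ⇒ λ=+1.137026
r₁ = λ·B[:,0] = (+0.95280,+0.00822,-0.30350); r₂ = λ·B[:,1] = (-0.03306,+0.99650,-0.07679)
r₃ = r₁×r₂ = (+0.30181,+0.08320,+0.94973); SVD([r₁ r₂ r₃]) → R = UVᵀ:
  R  [+0.95280 -0.03306 +0.30181]
  R  [+0.00822 +0.99650 +0.08320]
  R  [-0.30350 -0.07679 +0.94973]
t = (-0.16692, -0.05845, +1.13703) m
tr R = 2.899026; θ = arccos((tr R − 1)/2) = 0.319117 rad = 18.284°
axis k = ((R−Rᵀ)₃₂, (R−Rᵀ)₁₃, (R−Rᵀ)₂₁) / (2 sinθ) = (-0.254989, +0.964703, +0.065797)
rvec = θ·k = (-0.081371, +0.307853, +0.020997)

rvec=(-0.0814, 0.3079, 0.0210) tvec=(-0.1669, -0.0584, 1.1370)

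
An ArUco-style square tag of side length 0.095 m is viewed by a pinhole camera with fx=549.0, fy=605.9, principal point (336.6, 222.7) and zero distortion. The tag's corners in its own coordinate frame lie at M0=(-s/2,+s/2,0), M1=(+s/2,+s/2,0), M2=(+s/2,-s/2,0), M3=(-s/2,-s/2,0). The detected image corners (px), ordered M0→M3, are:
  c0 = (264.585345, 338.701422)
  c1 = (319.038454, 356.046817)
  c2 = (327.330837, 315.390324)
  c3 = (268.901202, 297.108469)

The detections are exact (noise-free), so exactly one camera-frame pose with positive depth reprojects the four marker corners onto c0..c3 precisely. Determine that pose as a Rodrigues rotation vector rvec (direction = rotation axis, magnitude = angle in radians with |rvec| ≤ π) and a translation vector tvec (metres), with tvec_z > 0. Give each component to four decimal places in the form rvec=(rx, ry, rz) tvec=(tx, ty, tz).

rvec=(0.6949, 0.1597, 0.2300) tvec=(-0.0675, 0.1532, 0.8858)

Intrinsics K: fx=549.0, fy=605.9, cx=336.6, cy=222.7
Marker side s = 0.095 m; corners in marker frame (Z=0):
  M0 = (-0.0475, +0.0475, 0)
  M1 = (+0.0475, +0.0475, 0)
  M2 = (+0.0475, -0.0475, 0)
  M3 = (-0.0475, -0.0475, 0)
Detected image corners:
  c0 = (264.585345, 338.701422) px
  c1 = (319.038454, 356.046817) px
  c2 = (327.330837, 315.390324) px
  c3 = (268.901202, 297.108469) px
Planar DLT: solve 8×8 A·h = b for H (H[2,2]=1):
  H  [+570.44831 +149.90741 +294.74996]
  H  [+161.92032 +672.44162 +327.49472]
  H  [-0.07778 +0.73293 +1.00000]
B = K⁻¹H; ‖b₁‖=1.128984, ‖b₂‖=1.128984; λ = 2/(‖b₁‖+‖b₂‖) = 0.885752, sign → tz>0 ⇒ λ=+0.885752
r₁ = λ·B[:,0] = (+0.96260,+0.26203,-0.06890); r₂ = λ·B[:,1] = (-0.15617,+0.74441,+0.64920)
r₃ = r₁×r₂ = (+0.22140,-0.61416,+0.75749); SVD([r₁ r₂ r₃]) → R = UVᵀ:
  R  [+0.96260 -0.15617 +0.22140]
  R  [+0.26203 +0.74441 -0.61416]
  R  [-0.06890 +0.64920 +0.75749]
t = (-0.06752, +0.15320, +0.88575) m
tr R = 2.464503; θ = arccos((tr R − 1)/2) = 0.749174 rad = 42.925°
axis k = ((R−Rᵀ)₃₂, (R−Rᵀ)₁₃, (R−Rᵀ)₂₁) / (2 sinθ) = (+0.927527, +0.213125, +0.307036)
rvec = θ·k = (+0.694879, +0.159668, +0.230023)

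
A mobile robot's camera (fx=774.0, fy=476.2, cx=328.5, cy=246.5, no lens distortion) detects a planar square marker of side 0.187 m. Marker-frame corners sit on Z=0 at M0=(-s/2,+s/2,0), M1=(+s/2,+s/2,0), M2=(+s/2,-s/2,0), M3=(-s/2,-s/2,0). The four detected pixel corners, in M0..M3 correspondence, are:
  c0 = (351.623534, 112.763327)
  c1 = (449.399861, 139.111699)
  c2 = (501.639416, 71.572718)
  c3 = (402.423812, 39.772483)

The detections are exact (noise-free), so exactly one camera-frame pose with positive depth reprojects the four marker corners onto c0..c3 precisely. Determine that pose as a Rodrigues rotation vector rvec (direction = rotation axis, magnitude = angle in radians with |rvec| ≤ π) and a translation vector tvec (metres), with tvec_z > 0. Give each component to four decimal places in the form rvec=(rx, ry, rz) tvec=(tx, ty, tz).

Intrinsics K: fx=774.0, fy=476.2, cx=328.5, cy=246.5
Marker side s = 0.187 m; corners in marker frame (Z=0):
  M0 = (-0.0935, +0.0935, 0)
  M1 = (+0.0935, +0.0935, 0)
  M2 = (+0.0935, -0.0935, 0)
  M3 = (-0.0935, -0.0935, 0)
Detected image corners:
  c0 = (351.623534, 112.763327) px
  c1 = (449.399861, 139.111699) px
  c2 = (501.639416, 71.572718) px
  c3 = (402.423812, 39.772483) px
Planar DLT: solve 8×8 A·h = b for H (H[2,2]=1):
  H  [+660.69780 -172.18421 +427.13545]
  H  [+183.70636 +397.35373 +92.02964]
  H  [+0.31451 +0.24265 +1.00000]
B = K⁻¹H; ‖b₁‖=0.816836, ‖b₂‖=0.816836; λ = 2/(‖b₁‖+‖b₂‖) = 1.224236, sign → tz>0 ⇒ λ=+1.224236
r₁ = λ·B[:,0] = (+0.88161,+0.27297,+0.38504); r₂ = λ·B[:,1] = (-0.39842,+0.86776,+0.29707)
r₃ = r₁×r₂ = (-0.25303,-0.41530,+0.87378); SVD([r₁ r₂ r₃]) → R = UVᵀ:
  R  [+0.88161 -0.39842 -0.25303]
  R  [+0.27297 +0.86776 -0.41530]
  R  [+0.38504 +0.29707 +0.87378]
t = (+0.15601, -0.39712, +1.22424) m
tr R = 2.623152; θ = arccos((tr R − 1)/2) = 0.623952 rad = 35.750°
axis k = ((R−Rᵀ)₃₂, (R−Rᵀ)₁₃, (R−Rᵀ)₂₁) / (2 sinθ) = (+0.609649, -0.546065, +0.574579)
rvec = θ·k = (+0.380391, -0.340718, +0.358510)

rvec=(0.3804, -0.3407, 0.3585) tvec=(0.1560, -0.3971, 1.2242)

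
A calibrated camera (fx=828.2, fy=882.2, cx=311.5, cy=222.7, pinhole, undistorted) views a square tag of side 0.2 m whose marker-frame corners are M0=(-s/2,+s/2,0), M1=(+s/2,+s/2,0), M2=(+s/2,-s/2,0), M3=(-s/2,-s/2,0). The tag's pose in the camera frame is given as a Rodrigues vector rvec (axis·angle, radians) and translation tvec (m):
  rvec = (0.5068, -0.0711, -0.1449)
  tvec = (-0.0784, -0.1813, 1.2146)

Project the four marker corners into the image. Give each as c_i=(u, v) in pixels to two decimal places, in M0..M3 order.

c0=(203.02, 167.19) c1=(332.68, 145.78) c2=(317.36, 8.89) c3=(176.73, 31.36)

Intrinsics K: fx=828.2, fy=882.2, cx=311.5, cy=222.7
Marker side s = 0.2 m; corners in marker frame (Z=0):
  M0 = (-0.1000, +0.1000, 0)
  M1 = (+0.1000, +0.1000, 0)
  M2 = (+0.1000, -0.1000, 0)
  M3 = (-0.1000, -0.1000, 0)
rvec = (0.5068, -0.0711, -0.1449), |rvec| = θ = 0.53188 rad = 30.475°
Rodrigues: sinθ=0.50716, 1−cosθ=0.13815; R = I + sinθ·[k]× + (1−cosθ)·[k]×²:
    [+0.98728 +0.12057 -0.10365]
    [-0.15576 +0.86432 -0.47821]
    [+0.03193 +0.48827 +0.87211]
t = (-0.0784, -0.1813, 1.2146) m
M0: Pc = R·M0+t = (-0.16507, -0.07929, +1.26023); u = 828.2·(-0.16507)/1.26023 + 311.5 = 203.0187, v = 882.2·(-0.07929)/1.26023 + 222.7 = 167.1935
M1: Pc = R·M1+t = (+0.03238, -0.11044, +1.26662); u = 828.2·(+0.03238)/1.26662 + 311.5 = 332.6752, v = 882.2·(-0.11044)/1.26662 + 222.7 = 145.7761
M2: Pc = R·M2+t = (+0.00827, -0.28331, +1.16897); u = 828.2·(+0.00827)/1.16897 + 311.5 = 317.3600, v = 882.2·(-0.28331)/1.16897 + 222.7 = 8.8918
M3: Pc = R·M3+t = (-0.18918, -0.25216, +1.16258); u = 828.2·(-0.18918)/1.16258 + 311.5 = 176.7284, v = 882.2·(-0.25216)/1.16258 + 222.7 = 31.3563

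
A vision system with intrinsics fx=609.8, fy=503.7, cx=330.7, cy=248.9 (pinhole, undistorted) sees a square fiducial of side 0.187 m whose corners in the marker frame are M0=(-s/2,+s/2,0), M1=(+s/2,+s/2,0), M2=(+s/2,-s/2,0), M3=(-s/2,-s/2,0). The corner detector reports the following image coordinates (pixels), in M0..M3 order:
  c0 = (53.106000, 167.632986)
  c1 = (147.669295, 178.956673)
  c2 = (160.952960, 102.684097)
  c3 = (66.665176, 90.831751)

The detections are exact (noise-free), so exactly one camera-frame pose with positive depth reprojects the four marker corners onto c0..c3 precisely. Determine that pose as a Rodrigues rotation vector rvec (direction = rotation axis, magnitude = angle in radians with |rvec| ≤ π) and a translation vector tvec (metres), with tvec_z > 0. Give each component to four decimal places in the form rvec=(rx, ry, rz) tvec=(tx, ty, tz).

rvec=(-0.0090, -0.0476, 0.1392) tvec=(-0.4453, -0.2748, 1.2153)

Intrinsics K: fx=609.8, fy=503.7, cx=330.7, cy=248.9
Marker side s = 0.187 m; corners in marker frame (Z=0):
  M0 = (-0.0935, +0.0935, 0)
  M1 = (+0.0935, +0.0935, 0)
  M2 = (+0.0935, -0.0935, 0)
  M3 = (-0.0935, -0.0935, 0)
Detected image corners:
  c0 = (53.106000, 167.632986) px
  c1 = (147.669295, 178.956673) px
  c2 = (160.952960, 102.684097) px
  c3 = (66.665176, 90.831751) px
Planar DLT: solve 8×8 A·h = b for H (H[2,2]=1):
  H  [+509.06895 -72.85507 +107.27455]
  H  [+67.16402 +407.91472 +135.01096]
  H  [+0.03847 -0.01013 +1.00000]
B = K⁻¹H; ‖b₁‖=0.822840, ‖b₂‖=0.822840; λ = 2/(‖b₁‖+‖b₂‖) = 1.215303, sign → tz>0 ⇒ λ=+1.215303
r₁ = λ·B[:,0] = (+0.98920,+0.13895,+0.04675); r₂ = λ·B[:,1] = (-0.13852,+0.99028,-0.01232)
r₃ = r₁×r₂ = (-0.04801,+0.00571,+0.99883); SVD([r₁ r₂ r₃]) → R = UVᵀ:
  R  [+0.98920 -0.13852 -0.04801]
  R  [+0.13895 +0.99028 +0.00571]
  R  [+0.04675 -0.01232 +0.99883]
t = (-0.44528, -0.27479, +1.21530) m
tr R = 2.978309; θ = arccos((tr R − 1)/2) = 0.147411 rad = 8.446°
axis k = ((R−Rᵀ)₃₂, (R−Rᵀ)₁₃, (R−Rᵀ)₂₁) / (2 sinθ) = (-0.061358, -0.322604, +0.944543)
rvec = θ·k = (-0.009045, -0.047555, +0.139236)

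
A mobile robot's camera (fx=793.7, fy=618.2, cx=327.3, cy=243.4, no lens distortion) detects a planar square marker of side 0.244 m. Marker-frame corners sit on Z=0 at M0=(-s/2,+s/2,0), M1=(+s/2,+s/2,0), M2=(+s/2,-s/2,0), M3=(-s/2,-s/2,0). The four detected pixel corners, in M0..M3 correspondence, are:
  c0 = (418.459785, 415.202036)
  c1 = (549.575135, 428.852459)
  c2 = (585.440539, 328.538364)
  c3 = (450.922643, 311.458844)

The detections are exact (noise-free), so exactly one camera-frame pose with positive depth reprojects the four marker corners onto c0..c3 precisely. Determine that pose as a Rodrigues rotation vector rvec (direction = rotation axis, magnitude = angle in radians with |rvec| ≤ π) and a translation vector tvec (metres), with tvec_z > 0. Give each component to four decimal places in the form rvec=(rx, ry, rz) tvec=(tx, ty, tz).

Intrinsics K: fx=793.7, fy=618.2, cx=327.3, cy=243.4
Marker side s = 0.244 m; corners in marker frame (Z=0):
  M0 = (-0.1220, +0.1220, 0)
  M1 = (+0.1220, +0.1220, 0)
  M2 = (+0.1220, -0.1220, 0)
  M3 = (-0.1220, -0.1220, 0)
Detected image corners:
  c0 = (418.459785, 415.202036) px
  c1 = (549.575135, 428.852459) px
  c2 = (585.440539, 328.538364) px
  c3 = (450.922643, 311.458844) px
Planar DLT: solve 8×8 A·h = b for H (H[2,2]=1):
  H  [+603.03644 -72.37427 +501.76882]
  H  [+106.40625 +468.20595 +371.96432]
  H  [+0.11738 +0.13519 +1.00000]
B = K⁻¹H; ‖b₁‖=0.731903, ‖b₂‖=0.731903; λ = 2/(‖b₁‖+‖b₂‖) = 1.366300, sign → tz>0 ⇒ λ=+1.366300
r₁ = λ·B[:,0] = (+0.97195,+0.17203,+0.16038); r₂ = λ·B[:,1] = (-0.20076,+0.96207,+0.18471)
r₃ = r₁×r₂ = (-0.12252,-0.21172,+0.96962); SVD([r₁ r₂ r₃]) → R = UVᵀ:
  R  [+0.97195 -0.20076 -0.12252]
  R  [+0.17203 +0.96207 -0.21172]
  R  [+0.16038 +0.18471 +0.96962]
t = (+0.30034, +0.28414, +1.36630) m
tr R = 2.903639; θ = arccos((tr R − 1)/2) = 0.311681 rad = 17.858°
axis k = ((R−Rᵀ)₃₂, (R−Rᵀ)₁₃, (R−Rᵀ)₂₁) / (2 sinθ) = (+0.646371, -0.461272, +0.607810)
rvec = θ·k = (+0.201461, -0.143769, +0.189443)

rvec=(0.2015, -0.1438, 0.1894) tvec=(0.3003, 0.2841, 1.3663)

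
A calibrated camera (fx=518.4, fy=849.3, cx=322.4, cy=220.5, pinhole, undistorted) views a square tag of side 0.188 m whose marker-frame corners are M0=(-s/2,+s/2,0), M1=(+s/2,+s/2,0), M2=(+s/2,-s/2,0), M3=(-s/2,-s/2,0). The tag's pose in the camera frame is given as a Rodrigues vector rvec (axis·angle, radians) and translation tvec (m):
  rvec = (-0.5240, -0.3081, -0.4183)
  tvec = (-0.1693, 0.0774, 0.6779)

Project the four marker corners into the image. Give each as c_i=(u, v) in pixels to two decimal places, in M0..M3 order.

Intrinsics K: fx=518.4, fy=849.3, cx=322.4, cy=220.5
Marker side s = 0.188 m; corners in marker frame (Z=0):
  M0 = (-0.0940, +0.0940, 0)
  M1 = (+0.0940, +0.0940, 0)
  M2 = (+0.0940, -0.0940, 0)
  M3 = (-0.0940, -0.0940, 0)
rvec = (-0.5240, -0.3081, -0.4183), |rvec| = θ = 0.73789 rad = 42.278°
Rodrigues: sinθ=0.67273, 1−cosθ=0.26011; R = I + sinθ·[k]× + (1−cosθ)·[k]×²:
    [+0.87106 +0.45849 -0.17618]
    [-0.30424 +0.78524 +0.53929]
    [+0.38560 -0.41616 +0.82348]
t = (-0.1693, 0.0774, 0.6779) m
M0: Pc = R·M0+t = (-0.20808, +0.17981, +0.60253); u = 518.4·(-0.20808)/0.60253 + 322.4 = 143.3732, v = 849.3·(+0.17981)/0.60253 + 220.5 = 473.9515
M1: Pc = R·M1+t = (-0.04432, +0.12261, +0.67503); u = 518.4·(-0.04432)/0.67503 + 322.4 = 288.3618, v = 849.3·(+0.12261)/0.67503 + 220.5 = 374.7698
M2: Pc = R·M2+t = (-0.13052, -0.02501, +0.75327); u = 518.4·(-0.13052)/0.75327 + 322.4 = 232.5772, v = 849.3·(-0.02501)/0.75327 + 220.5 = 192.3007
M3: Pc = R·M3+t = (-0.29428, +0.03219, +0.68077); u = 518.4·(-0.29428)/0.68077 + 322.4 = 98.3111, v = 849.3·(+0.03219)/0.68077 + 220.5 = 260.6533

c0=(143.37, 473.95) c1=(288.36, 374.77) c2=(232.58, 192.30) c3=(98.31, 260.65)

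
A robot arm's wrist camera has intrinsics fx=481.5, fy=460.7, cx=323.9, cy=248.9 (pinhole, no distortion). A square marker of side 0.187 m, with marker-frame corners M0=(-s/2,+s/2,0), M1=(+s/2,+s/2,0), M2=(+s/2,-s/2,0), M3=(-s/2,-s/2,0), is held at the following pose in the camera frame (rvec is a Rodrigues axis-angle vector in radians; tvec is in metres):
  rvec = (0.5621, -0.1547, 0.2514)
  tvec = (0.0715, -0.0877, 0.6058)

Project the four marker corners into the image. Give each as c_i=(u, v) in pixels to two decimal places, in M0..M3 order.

c0=(290.48, 227.54) c1=(420.60, 253.48) c2=(479.54, 132.57) c3=(330.90, 93.14)

Intrinsics K: fx=481.5, fy=460.7, cx=323.9, cy=248.9
Marker side s = 0.187 m; corners in marker frame (Z=0):
  M0 = (-0.0935, +0.0935, 0)
  M1 = (+0.0935, +0.0935, 0)
  M2 = (+0.0935, -0.0935, 0)
  M3 = (-0.0935, -0.0935, 0)
rvec = (0.5621, -0.1547, 0.2514), |rvec| = θ = 0.63489 rad = 36.377°
Rodrigues: sinθ=0.59309, 1−cosθ=0.19487; R = I + sinθ·[k]× + (1−cosθ)·[k]×²:
    [+0.95788 -0.27689 -0.07620]
    [+0.19281 +0.81670 -0.54389]
    [+0.21283 +0.50629 +0.83569]
t = (0.0715, -0.0877, 0.6058) m
M0: Pc = R·M0+t = (-0.04395, -0.02937, +0.63324); u = 481.5·(-0.04395)/0.63324 + 323.9 = 290.4812, v = 460.7·(-0.02937)/0.63324 + 248.9 = 227.5354
M1: Pc = R·M1+t = (+0.13517, +0.00669, +0.67304); u = 481.5·(+0.13517)/0.67304 + 323.9 = 420.6044, v = 460.7·(+0.00669)/0.67304 + 248.9 = 253.4791
M2: Pc = R·M2+t = (+0.18695, -0.14603, +0.57836); u = 481.5·(+0.18695)/0.57836 + 323.9 = 479.5407, v = 460.7·(-0.14603)/0.57836 + 248.9 = 132.5750
M3: Pc = R·M3+t = (+0.00783, -0.18209, +0.53856); u = 481.5·(+0.00783)/0.53856 + 323.9 = 330.8979, v = 460.7·(-0.18209)/0.53856 + 248.9 = 93.1359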